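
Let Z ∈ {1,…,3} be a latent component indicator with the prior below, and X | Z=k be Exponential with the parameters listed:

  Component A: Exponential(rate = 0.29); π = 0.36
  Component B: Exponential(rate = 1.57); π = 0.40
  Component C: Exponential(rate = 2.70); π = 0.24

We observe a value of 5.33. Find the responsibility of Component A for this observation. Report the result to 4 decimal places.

Posterior ∝ prior × likelihood, so P(k | x) ∝ π_k f_k(x); normalise over all components.
Evaluate each component's likelihood at the observed value:
  p_A = 0.0618172
  p_B = 0.000364485
  p_C = 1.51856e-06
Weight by the priors:
  π_A·p_A = 0.36 × 0.0618172 = 0.0222542
  π_B·p_B = 0.40 × 0.000364485 = 0.000145794
  π_C·p_C = 0.24 × 1.51856e-06 = 3.64454e-07
Sum: 0.0222542 + 0.000145794 + 3.64454e-07 = 0.0224003
P(Component A | the observation) ≈ 0.9935

0.9935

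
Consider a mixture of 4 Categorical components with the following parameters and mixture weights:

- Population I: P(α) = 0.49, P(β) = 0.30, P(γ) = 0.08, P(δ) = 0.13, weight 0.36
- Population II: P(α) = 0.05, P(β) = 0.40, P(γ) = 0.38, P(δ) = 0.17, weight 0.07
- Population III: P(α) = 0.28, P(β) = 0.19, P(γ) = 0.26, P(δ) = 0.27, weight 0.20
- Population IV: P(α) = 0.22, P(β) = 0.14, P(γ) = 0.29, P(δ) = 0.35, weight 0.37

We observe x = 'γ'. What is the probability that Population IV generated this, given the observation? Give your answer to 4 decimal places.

0.4998

Apply Bayes' rule: the posterior for each component is proportional to its prior times its likelihood at x.
Component likelihoods at x = 'γ':
  f_I = P(γ | comp) = 0.08
  f_II = P(γ | comp) = 0.38
  f_III = P(γ | comp) = 0.26
  f_IV = P(γ | comp) = 0.29
Unnormalised posteriors:
  π_I·f_I = 0.36 × 0.08 = 0.0288
  π_II·f_II = 0.07 × 0.38 = 0.0266
  π_III·f_III = 0.20 × 0.26 = 0.052
  π_IV·f_IV = 0.37 × 0.29 = 0.1073
Sum: 0.0288 + 0.0266 + 0.052 + 0.1073 = 0.2147
P(Population IV | data) = 0.1073 / 0.2147 ≈ 0.4998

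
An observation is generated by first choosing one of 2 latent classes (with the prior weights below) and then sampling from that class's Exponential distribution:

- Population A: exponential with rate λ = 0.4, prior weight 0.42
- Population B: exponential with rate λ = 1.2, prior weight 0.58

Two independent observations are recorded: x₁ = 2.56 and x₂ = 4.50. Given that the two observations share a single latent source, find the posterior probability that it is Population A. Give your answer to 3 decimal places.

0.958

P(component k | x) = π_k·f_k(x) / marginal(x), where marginal(x) = Σ_j π_j·f_j(x).
Since both observations come from the same component, the likelihood for component k is f_k(x₁)·f_k(x₂).
  f_A = [0.4·e^(−0.4·2.56) = 0.4·e^(−1.0240) = 0.143662] × [0.0661196] = 0.00949888
  f_B = [1.2·e^(−1.2·2.56) = 1.2·e^(−3.0720) = 0.0555941] × [0.0054199] = 0.000301314
Unnormalised posteriors:
  π_A·f_A = 0.42 × 0.00949888 = 0.00398953
  π_B·f_B = 0.58 × 0.000301314 = 0.000174762
Sum: 0.00398953 + 0.000174762 = 0.00416429
P(Population A | x) ≈ 0.958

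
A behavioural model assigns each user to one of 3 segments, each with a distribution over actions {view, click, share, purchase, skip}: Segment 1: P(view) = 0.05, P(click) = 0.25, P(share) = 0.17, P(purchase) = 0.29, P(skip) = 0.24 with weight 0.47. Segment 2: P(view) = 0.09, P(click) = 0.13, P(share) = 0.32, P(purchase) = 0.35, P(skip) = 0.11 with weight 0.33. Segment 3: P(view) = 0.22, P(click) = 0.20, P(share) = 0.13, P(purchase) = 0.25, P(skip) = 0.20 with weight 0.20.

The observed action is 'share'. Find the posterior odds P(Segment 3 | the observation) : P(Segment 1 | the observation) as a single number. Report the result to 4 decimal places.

The posterior odds equal the prior odds times the likelihood ratio: (w_i/w_j)·(f_i(x)/f_j(x)).
Component likelihoods at x = 'share':
  p_1 = P(share | comp) = 0.17
  p_2 = P(share | comp) = 0.32
  p_3 = P(share | comp) = 0.13
0.026 / 0.0799 ≈ 0.3254

0.3254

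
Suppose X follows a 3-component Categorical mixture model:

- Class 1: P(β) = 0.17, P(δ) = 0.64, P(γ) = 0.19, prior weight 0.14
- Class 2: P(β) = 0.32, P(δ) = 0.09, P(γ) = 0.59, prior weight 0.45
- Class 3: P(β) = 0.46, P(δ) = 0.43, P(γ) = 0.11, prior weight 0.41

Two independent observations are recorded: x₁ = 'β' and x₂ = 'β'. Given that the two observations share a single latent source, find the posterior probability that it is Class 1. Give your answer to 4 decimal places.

Apply Bayes' rule: the posterior for each component is proportional to its prior times its likelihood at x.
Since both observations come from the same component, the likelihood for component k is f_k(x₁)·f_k(x₂).
  L_1 = [0.17] × [0.17] = 0.0289
  L_2 = [0.32] × [0.32] = 0.1024
  L_3 = [0.46] × [0.46] = 0.2116
Multiply by the mixture weights:
  π_1·L_1 = 0.14 × 0.0289 = 0.004046
  π_2·L_2 = 0.45 × 0.1024 = 0.04608
  π_3·L_3 = 0.41 × 0.2116 = 0.086756
Evidence: 0.004046 + 0.04608 + 0.086756 = 0.136882
Responsibility of Class 1: 0.004046 / 0.136882 ≈ 0.0296

0.0296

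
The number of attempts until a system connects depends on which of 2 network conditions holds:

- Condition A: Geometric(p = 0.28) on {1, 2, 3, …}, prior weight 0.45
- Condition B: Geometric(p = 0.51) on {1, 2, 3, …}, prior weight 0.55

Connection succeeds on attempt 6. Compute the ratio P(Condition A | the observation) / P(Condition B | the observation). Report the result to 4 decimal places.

3.0769

Posterior odds = (π_i f_i(x)) / (π_j f_j(x)); the normalising sum cancels.
Component likelihoods at x = 6:
  f_A = 0.0541777
  f_B = 0.0144062
Odds = (0.45/0.55) × (0.0541777/0.0144062) = 0.818182 × 3.76071 ≈ 3.0769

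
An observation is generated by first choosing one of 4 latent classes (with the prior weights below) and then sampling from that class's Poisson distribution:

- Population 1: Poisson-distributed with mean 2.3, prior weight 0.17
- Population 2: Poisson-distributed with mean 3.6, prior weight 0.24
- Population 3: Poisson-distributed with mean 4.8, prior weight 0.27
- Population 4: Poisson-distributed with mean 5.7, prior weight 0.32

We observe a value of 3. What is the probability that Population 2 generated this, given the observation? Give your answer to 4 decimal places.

0.3196

Posterior ∝ prior × likelihood, so P(k | x) ∝ w_k f_k(x); normalise over all components.
Evaluate each component's likelihood at the observed value:
  p_1 = 0.203308
  p_2 = 0.212469
  p_3 = 0.151691
  p_4 = 0.103275
Prior × likelihood for each component:
  w_1·p_1 = 0.17 × 0.203308 = 0.0345624
  w_2·p_2 = 0.24 × 0.212469 = 0.0509926
  w_3·p_3 = 0.27 × 0.151691 = 0.0409565
  w_4·p_4 = 0.32 × 0.103275 = 0.033048
Denominator: 0.0345624 + 0.0509926 + 0.0409565 + 0.033048 = 0.159559
P(Population 2 | data) = 0.0509926 / 0.159559 ≈ 0.3196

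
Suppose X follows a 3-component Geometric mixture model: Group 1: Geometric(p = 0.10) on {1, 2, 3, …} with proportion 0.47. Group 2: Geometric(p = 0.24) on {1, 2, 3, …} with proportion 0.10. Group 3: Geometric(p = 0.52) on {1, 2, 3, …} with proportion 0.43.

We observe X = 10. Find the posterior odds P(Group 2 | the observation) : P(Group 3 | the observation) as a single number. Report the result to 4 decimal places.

Only the two components matter; the odds are (w_i f_i(x)) / (w_j f_j(x)).
Geometric probabilities:
  p_1 = 0.10·(1−0.10)^9 = 0.10·0.38742 = 0.038742
  p_2 = 0.24·(1−0.24)^9 = 0.24·0.0845906 = 0.0203018
  p_3 = 0.52·(1−0.52)^9 = 0.52·0.00135261 = 0.000703355
0.00203018 / 0.000302443 ≈ 6.7126

6.7126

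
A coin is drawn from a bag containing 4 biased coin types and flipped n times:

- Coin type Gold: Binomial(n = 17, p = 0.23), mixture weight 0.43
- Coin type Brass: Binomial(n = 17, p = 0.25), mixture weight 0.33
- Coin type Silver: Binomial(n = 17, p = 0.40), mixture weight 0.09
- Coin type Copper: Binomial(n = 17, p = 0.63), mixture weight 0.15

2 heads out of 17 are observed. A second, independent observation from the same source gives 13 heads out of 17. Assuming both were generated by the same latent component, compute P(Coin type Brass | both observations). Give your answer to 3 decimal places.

0.146

P(component k | x) = w_k·f_k(x) / marginal(x), where marginal(x) = Σ_j w_j·f_j(x).
Since both observations come from the same component, the likelihood for component k is f_k(x₁)·f_k(x₂).
  f_Gold = [0.142677] × [4.21698e-06] = 6.01668e-07
  f_Brass = [0.113589] × [1.12213e-05] = 1.27462e-06
  f_Silver = [0.0102312] × [0.00206996] = 2.11782e-05
  f_Copper = [1.79989e-05] × [0.109853] = 1.97723e-06
Weight by the priors:
  w_Gold·f_Gold = 0.43 × 6.01668e-07 = 2.58717e-07
  w_Brass·f_Brass = 0.33 × 1.27462e-06 = 4.20624e-07
  w_Silver·f_Silver = 0.09 × 2.11782e-05 = 1.90604e-06
  w_Copper·f_Copper = 0.15 × 1.97723e-06 = 2.96584e-07
Evidence: 2.58717e-07 + 4.20624e-07 + 1.90604e-06 + 2.96584e-07 = 2.88197e-06
Responsibility of Coin type Brass: 4.20624e-07 / 2.88197e-06 ≈ 0.146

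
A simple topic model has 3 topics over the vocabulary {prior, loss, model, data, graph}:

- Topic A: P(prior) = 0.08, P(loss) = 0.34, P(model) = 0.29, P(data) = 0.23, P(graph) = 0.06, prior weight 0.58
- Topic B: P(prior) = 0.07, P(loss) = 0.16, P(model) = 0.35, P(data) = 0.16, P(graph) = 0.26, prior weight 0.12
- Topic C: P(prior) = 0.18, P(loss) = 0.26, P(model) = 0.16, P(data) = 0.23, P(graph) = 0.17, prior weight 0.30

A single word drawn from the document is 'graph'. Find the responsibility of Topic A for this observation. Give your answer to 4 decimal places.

Apply Bayes' rule: the posterior for each component is proportional to its prior times its likelihood at x.
Categorical probabilities:
  p_A = 0.06
  p_B = 0.26
  p_C = 0.17
Prior × likelihood for each component:
  w_A·p_A = 0.58 × 0.06 = 0.0348
  w_B·p_B = 0.12 × 0.26 = 0.0312
  w_C·p_C = 0.30 × 0.17 = 0.051
Denominator: 0.0348 + 0.0312 + 0.051 = 0.117
P(Topic A | data) = 0.0348 / 0.117 ≈ 0.2974

0.2974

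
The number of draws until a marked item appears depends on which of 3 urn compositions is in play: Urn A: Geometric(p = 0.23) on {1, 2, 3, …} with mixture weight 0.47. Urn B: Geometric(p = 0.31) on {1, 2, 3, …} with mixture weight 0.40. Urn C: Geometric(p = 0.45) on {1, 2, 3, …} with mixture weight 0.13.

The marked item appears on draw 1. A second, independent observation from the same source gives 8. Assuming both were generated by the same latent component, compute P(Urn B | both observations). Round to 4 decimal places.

Posterior ∝ prior × likelihood, so P(k | x) ∝ π_k f_k(x); normalise over all components.
Since both observations come from the same component, the likelihood for component k is f_k(x₁)·f_k(x₂).
  f_A = [0.23·(1−0.23)^0 = 0.23·1 = 0.23] × [0.0369116] = 0.00848967
  f_B = [0.31·(1−0.31)^0 = 0.31·1 = 0.31] × [0.0230837] = 0.00715595
  f_C = [0.45·(1−0.45)^0 = 0.45·1 = 0.45] × [0.00685096] = 0.00308293
Multiply by the mixture weights:
  π_A·f_A = 0.47 × 0.00848967 = 0.00399014
  π_B·f_B = 0.40 × 0.00715595 = 0.00286238
  π_C·f_C = 0.13 × 0.00308293 = 0.000400781
Marginal: 0.00399014 + 0.00286238 + 0.000400781 = 0.0072533
P(Urn B | data) ≈ 0.3946

0.3946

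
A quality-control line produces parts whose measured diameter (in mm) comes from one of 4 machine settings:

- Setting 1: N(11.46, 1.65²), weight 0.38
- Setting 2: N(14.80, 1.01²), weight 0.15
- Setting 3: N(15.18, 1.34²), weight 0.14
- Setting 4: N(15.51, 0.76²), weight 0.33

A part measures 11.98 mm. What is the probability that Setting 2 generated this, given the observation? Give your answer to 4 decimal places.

0.0132

Posterior ∝ prior × likelihood, so P(k | x) ∝ π_k f_k(x); normalise over all components.
Evaluate each component's likelihood at the observed value:
  f_1 = 0.230069
  f_2 = 0.00801258
  f_3 = 0.017197
  f_4 = 1.08506e-05
Multiply by the mixture weights:
  π_1·f_1 = 0.38 × 0.230069 = 0.0874264
  π_2·f_2 = 0.15 × 0.00801258 = 0.00120189
  π_3·f_3 = 0.14 × 0.017197 = 0.00240757
  π_4·f_4 = 0.33 × 1.08506e-05 = 3.58069e-06
Evidence: 0.0874264 + 0.00120189 + 0.00240757 + 3.58069e-06 = 0.0910394
P(Setting 2 | x) ≈ 0.0132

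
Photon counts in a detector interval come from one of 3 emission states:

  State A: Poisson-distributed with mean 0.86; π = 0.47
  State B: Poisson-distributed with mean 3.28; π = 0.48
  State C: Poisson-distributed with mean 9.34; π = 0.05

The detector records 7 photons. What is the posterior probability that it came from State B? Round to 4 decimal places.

0.7299

Posterior ∝ prior × likelihood, so P(k | x) ∝ π_k f_k(x); normalise over all components.
Component likelihoods at x = 7 photons:
  f_A = 2.92123e-05
  f_B = 0.030493
  f_C = 0.108066
Weight by the priors:
  π_A·f_A = 0.47 × 2.92123e-05 = 1.37298e-05
  π_B·f_B = 0.48 × 0.030493 = 0.0146367
  π_C·f_C = 0.05 × 0.108066 = 0.00540328
Evidence: 1.37298e-05 + 0.0146367 + 0.00540328 = 0.0200537
P(State B | data) ≈ 0.7299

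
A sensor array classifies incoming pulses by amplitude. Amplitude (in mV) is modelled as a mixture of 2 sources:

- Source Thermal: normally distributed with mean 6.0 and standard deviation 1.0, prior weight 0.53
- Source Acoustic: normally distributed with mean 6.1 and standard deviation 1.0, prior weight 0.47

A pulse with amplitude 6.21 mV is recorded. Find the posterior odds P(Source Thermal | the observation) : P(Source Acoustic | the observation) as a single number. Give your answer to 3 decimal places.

The posterior odds equal the prior odds times the likelihood ratio: (w_i/w_j)·(f_i(x)/f_j(x)).
Normal densities:
  L_Thermal = (1/(1.0·√(2π)))·exp(−(6.21−6.0)²/(2·1.0²)) = 0.398942·exp(-0.02205) = 0.390242
  L_Acoustic = (1/(1.0·√(2π)))·exp(−(6.21−6.1)²/(2·1.0²)) = 0.398942·exp(-0.00605) = 0.396536
0.206828 / 0.186372 ≈ 1.110

1.110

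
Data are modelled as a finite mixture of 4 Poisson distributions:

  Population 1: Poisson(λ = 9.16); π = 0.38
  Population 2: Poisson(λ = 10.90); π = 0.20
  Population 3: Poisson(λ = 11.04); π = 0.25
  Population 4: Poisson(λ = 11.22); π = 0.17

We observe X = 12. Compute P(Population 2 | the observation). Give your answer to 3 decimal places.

P(component k | x) = P(Z=k)·f_k(x) / marginal(x), where marginal(x) = Σ_j P(Z=j)·f_j(x).
Evaluate each component's likelihood at the observed value:
  f_1 = e^(−9.16)·9.16^12/12! = 0.0766075
  f_2 = e^(−10.90)·10.90^12/12! = 0.108385
  f_3 = e^(−11.04)·11.04^12/12! = 0.10982
  f_4 = e^(−11.22)·11.22^12/12! = 0.111376
Multiply by the mixture weights:
  P(Z=1)·f_1 = 0.38 × 0.0766075 = 0.0291108
  P(Z=2)·f_2 = 0.20 × 0.108385 = 0.0216771
  P(Z=3)·f_3 = 0.25 × 0.10982 = 0.027455
  P(Z=4)·f_4 = 0.17 × 0.111376 = 0.018934
Normaliser: 0.0291108 + 0.0216771 + 0.027455 + 0.018934 = 0.0971769
So the posterior for Population 2 is 0.0216771 / 0.0971769 ≈ 0.223.

0.223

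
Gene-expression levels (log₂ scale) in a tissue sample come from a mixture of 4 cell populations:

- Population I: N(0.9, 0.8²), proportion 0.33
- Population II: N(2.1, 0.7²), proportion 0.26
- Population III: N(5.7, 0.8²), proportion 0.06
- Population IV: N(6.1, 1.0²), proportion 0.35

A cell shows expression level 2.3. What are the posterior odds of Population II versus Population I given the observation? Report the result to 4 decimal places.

Posterior odds = (π_i f_i(x)) / (π_j f_j(x)); the normalising sum cancels.
Normal densities:
  p_I = (1/(0.8·√(2π)))·exp(−(2.3−0.9)²/(2·0.8²)) = 0.498678·exp(-1.53125) = 0.107847
  p_II = (1/(0.7·√(2π)))·exp(−(2.3−2.1)²/(2·0.7²)) = 0.569918·exp(-0.04082) = 0.547124
  p_III = (1/(0.8·√(2π)))·exp(−(2.3−5.7)²/(2·0.8²)) = 0.498678·exp(-9.03125) = 5.96483e-05
  p_IV = (1/(1.0·√(2π)))·exp(−(2.3−6.1)²/(2·1.0²)) = 0.398942·exp(-7.22000) = 0.000291947
Odds = (0.26/0.33) × (0.547124/0.107847) = 0.787879 × 5.07317 ≈ 3.9970

3.9970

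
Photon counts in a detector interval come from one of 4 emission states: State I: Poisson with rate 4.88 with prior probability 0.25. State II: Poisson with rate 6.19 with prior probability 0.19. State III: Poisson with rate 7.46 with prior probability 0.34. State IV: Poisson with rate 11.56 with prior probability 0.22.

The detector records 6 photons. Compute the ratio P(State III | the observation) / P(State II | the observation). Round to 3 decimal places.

1.540

The posterior odds equal the prior odds times the likelihood ratio: (π_i/π_j)·(f_i(x)/f_j(x)).
Component likelihoods at x = 6 photons:
  p_I = e^(−4.88)·4.88^6/6! = 0.142505
  p_II = e^(−6.19)·6.19^6/6! = 0.160151
  p_III = e^(−7.46)·7.46^6/6! = 0.137805
  p_IV = e^(−11.56)·11.56^6/6! = 0.0316206
Posterior odds = (π_III·p_III) / (π_II·p_II) = (0.34·0.137805) / (0.19·0.160151) = 0.0468536 / 0.0304286 ≈ 1.540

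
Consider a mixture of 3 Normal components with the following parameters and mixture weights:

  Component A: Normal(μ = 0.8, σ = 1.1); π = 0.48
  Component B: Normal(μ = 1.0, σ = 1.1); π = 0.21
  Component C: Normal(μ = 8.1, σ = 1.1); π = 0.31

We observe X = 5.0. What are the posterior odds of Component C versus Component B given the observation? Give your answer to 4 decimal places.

20.6964

The posterior odds equal the prior odds times the likelihood ratio: (P(Z=i)/P(Z=j))·(f_i(x)/f_j(x)).
Component likelihoods at x = 5.0:
  p_A = 0.000247647
  p_B = 0.000487696
  p_C = 0.00683757
0.00211965 / 0.000102416 ≈ 20.6964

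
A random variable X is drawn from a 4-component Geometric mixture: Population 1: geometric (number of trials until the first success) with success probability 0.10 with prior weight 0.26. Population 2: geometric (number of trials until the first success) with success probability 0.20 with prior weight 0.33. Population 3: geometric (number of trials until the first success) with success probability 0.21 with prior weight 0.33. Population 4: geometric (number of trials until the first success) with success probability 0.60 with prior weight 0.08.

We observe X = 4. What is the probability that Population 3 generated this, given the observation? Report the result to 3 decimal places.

0.380

Posterior ∝ prior × likelihood, so P(k | x) ∝ P(Z=k) f_k(x); normalise over all components.
Evaluate each component's likelihood at the observed value:
  L_1 = 0.10·(1−0.10)^3 = 0.10·0.729 = 0.0729
  L_2 = 0.20·(1−0.20)^3 = 0.20·0.512 = 0.1024
  L_3 = 0.21·(1−0.21)^3 = 0.21·0.493039 = 0.103538
  L_4 = 0.60·(1−0.60)^3 = 0.60·0.064 = 0.0384
Prior × likelihood for each component:
  P(Z=1)·L_1 = 0.26 × 0.0729 = 0.018954
  P(Z=2)·L_2 = 0.33 × 0.1024 = 0.033792
  P(Z=3)·L_3 = 0.33 × 0.103538 = 0.0341676
  P(Z=4)·L_4 = 0.08 × 0.0384 = 0.003072
Sum: 0.018954 + 0.033792 + 0.0341676 + 0.003072 = 0.0899856
P(Population 3 | data) = 0.0341676 / 0.0899856 ≈ 0.380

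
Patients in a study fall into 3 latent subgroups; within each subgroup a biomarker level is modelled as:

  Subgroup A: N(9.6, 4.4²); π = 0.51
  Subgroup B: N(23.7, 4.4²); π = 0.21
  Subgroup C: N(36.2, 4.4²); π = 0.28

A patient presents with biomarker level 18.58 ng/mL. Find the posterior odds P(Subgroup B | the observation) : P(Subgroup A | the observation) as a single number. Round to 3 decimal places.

1.679

The posterior odds equal the prior odds times the likelihood ratio: (π_i/π_j)·(f_i(x)/f_j(x)).
Component likelihoods at x = 18.58 ng/mL:
  L_A = (1/(4.4·√(2π)))·exp(−(18.58−9.6)²/(2·4.4²)) = 0.090669·exp(-2.08265) = 0.0112972
  L_B = (1/(4.4·√(2π)))·exp(−(18.58−23.7)²/(2·4.4²)) = 0.090669·exp(-0.67702) = 0.0460712
  L_C = (1/(4.4·√(2π)))·exp(−(18.58−36.2)²/(2·4.4²)) = 0.090669·exp(-8.01819) = 2.98676e-05
Odds = (0.21/0.51) × (0.0460712/0.0112972) = 0.411765 × 4.0781 ≈ 1.679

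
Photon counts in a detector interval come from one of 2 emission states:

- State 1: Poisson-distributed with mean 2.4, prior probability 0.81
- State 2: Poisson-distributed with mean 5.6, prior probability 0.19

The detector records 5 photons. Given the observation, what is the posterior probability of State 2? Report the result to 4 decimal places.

The responsibility of component k is P(Z=k) f_k(x) divided by Σ_j P(Z=j) f_j(x).
Evaluate each component's likelihood at the observed value:
  L_1 = 0.0601961
  L_2 = 0.169711
Unnormalised posteriors:
  P(Z=1)·L_1 = 0.81 × 0.0601961 = 0.0487588
  P(Z=2)·L_2 = 0.19 × 0.169711 = 0.0322451
Evidence: 0.0487588 + 0.0322451 = 0.0810039
P(State 2 | 5 photons) ≈ 0.3981

0.3981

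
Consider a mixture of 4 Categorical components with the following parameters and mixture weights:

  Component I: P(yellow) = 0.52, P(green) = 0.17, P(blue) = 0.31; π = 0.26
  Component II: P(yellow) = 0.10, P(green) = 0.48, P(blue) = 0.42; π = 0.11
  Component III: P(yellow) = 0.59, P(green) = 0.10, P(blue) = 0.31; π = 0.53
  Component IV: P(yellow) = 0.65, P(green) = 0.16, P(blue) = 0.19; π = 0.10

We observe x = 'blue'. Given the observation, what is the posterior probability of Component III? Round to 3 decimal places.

0.530

P(component k | x) = π_k·f_k(x) / marginal(x), where marginal(x) = Σ_j π_j·f_j(x).
Categorical probabilities:
  p_I = P(blue | comp) = 0.31
  p_II = P(blue | comp) = 0.42
  p_III = P(blue | comp) = 0.31
  p_IV = P(blue | comp) = 0.19
Unnormalised posteriors:
  π_I·p_I = 0.26 × 0.31 = 0.0806
  π_II·p_II = 0.11 × 0.42 = 0.0462
  π_III·p_III = 0.53 × 0.31 = 0.1643
  π_IV·p_IV = 0.10 × 0.19 = 0.019
Sum: 0.0806 + 0.0462 + 0.1643 + 0.019 = 0.3101
P(Component III | 'blue') = 0.1643 / 0.3101 ≈ 0.530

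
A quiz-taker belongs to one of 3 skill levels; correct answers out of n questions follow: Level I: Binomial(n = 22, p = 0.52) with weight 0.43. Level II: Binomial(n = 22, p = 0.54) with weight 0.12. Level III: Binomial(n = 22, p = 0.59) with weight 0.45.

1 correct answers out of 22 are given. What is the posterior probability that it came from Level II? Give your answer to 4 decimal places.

0.1020

The responsibility of component k is w_k f_k(x) divided by Σ_j w_j f_j(x).
Binomial probabilities:
  L_I = 2.31469e-06
  L_II = 9.83402e-07
  L_III = 9.58817e-08
Weight by the priors:
  w_I·L_I = 0.43 × 2.31469e-06 = 9.95315e-07
  w_II·L_II = 0.12 × 9.83402e-07 = 1.18008e-07
  w_III·L_III = 0.45 × 9.58817e-08 = 4.31468e-08
Marginal: 9.95315e-07 + 1.18008e-07 + 4.31468e-08 = 1.15647e-06
So the posterior for Level II is 1.18008e-07 / 1.15647e-06 ≈ 0.1020.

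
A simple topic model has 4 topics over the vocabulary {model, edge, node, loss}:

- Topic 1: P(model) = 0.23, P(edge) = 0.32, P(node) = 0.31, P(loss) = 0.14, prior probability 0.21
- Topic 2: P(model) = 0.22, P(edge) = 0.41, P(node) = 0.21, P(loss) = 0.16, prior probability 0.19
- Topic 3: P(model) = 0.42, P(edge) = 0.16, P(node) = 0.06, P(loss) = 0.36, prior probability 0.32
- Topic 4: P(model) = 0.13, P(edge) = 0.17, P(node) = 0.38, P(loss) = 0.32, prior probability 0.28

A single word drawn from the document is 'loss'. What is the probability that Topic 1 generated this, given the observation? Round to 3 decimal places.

Posterior ∝ prior × likelihood, so P(k | x) ∝ π_k f_k(x); normalise over all components.
Categorical probabilities:
  p_1 = 0.14
  p_2 = 0.16
  p_3 = 0.36
  p_4 = 0.32
Weight by the priors:
  π_1·p_1 = 0.21 × 0.14 = 0.0294
  π_2·p_2 = 0.19 × 0.16 = 0.0304
  π_3·p_3 = 0.32 × 0.36 = 0.1152
  π_4·p_4 = 0.28 × 0.32 = 0.0896
Evidence: 0.0294 + 0.0304 + 0.1152 + 0.0896 = 0.2646
P(Topic 1 | 'loss') ≈ 0.111

0.111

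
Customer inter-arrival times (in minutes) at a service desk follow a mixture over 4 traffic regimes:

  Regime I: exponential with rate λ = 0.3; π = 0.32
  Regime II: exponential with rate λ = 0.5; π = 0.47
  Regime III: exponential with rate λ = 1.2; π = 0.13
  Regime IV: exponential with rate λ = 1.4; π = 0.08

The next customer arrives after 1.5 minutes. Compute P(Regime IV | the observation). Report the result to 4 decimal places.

0.0648

The responsibility of component k is π_k f_k(x) divided by Σ_j π_j f_j(x).
Evaluate each component's likelihood at the observed value:
  f_I = 0.3·e^(−0.3·1.5) = 0.3·e^(−0.4500) = 0.191288
  f_II = 0.5·e^(−0.5·1.5) = 0.5·e^(−0.7500) = 0.236183
  f_III = 1.2·e^(−1.2·1.5) = 1.2·e^(−1.8000) = 0.198359
  f_IV = 1.4·e^(−1.4·1.5) = 1.4·e^(−2.1000) = 0.171439
Prior × likelihood for each component:
  π_I·f_I = 0.32 × 0.191288 = 0.0612123
  π_II·f_II = 0.47 × 0.236183 = 0.111006
  π_III·f_III = 0.13 × 0.198359 = 0.0257866
  π_IV·f_IV = 0.08 × 0.171439 = 0.0137151
Sum: 0.0612123 + 0.111006 + 0.0257866 + 0.0137151 = 0.21172
So the posterior for Regime IV is 0.0137151 / 0.21172 ≈ 0.0648.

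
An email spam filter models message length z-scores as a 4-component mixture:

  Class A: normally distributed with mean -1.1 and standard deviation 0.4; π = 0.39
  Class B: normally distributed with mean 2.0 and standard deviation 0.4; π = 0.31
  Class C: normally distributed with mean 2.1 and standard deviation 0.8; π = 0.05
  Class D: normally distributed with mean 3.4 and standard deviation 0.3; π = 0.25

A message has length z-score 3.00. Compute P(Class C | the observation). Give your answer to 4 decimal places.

0.0810

By Bayes' theorem, P(k | x) = w_k f_k(x) / Σ_j w_j f_j(x).
Normal densities:
  f_A = 1.53045e-23
  f_B = 0.0438208
  f_C = 0.264846
  f_D = 0.5467
Multiply by the mixture weights:
  w_A·f_A = 0.39 × 1.53045e-23 = 5.96874e-24
  w_B·f_B = 0.31 × 0.0438208 = 0.0135844
  w_C·f_C = 0.05 × 0.264846 = 0.0132423
  w_D·f_D = 0.25 × 0.5467 = 0.136675
Evidence: 5.96874e-24 + 0.0135844 + 0.0132423 + 0.136675 = 0.163502
So the posterior for Class C is 0.0132423 / 0.163502 ≈ 0.0810.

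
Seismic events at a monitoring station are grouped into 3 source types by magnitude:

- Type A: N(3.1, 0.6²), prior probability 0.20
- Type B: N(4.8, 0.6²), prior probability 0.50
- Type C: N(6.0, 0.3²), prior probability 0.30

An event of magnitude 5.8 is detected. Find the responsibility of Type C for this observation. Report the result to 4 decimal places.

The responsibility of component k is w_k f_k(x) divided by Σ_j w_j f_j(x).
Evaluate each component's likelihood at the observed value:
  L_A = (1/(0.6·√(2π)))·exp(−(5.8−3.1)²/(2·0.6²)) = 0.664904·exp(-10.12500) = 2.66396e-05
  L_B = (1/(0.6·√(2π)))·exp(−(5.8−4.8)²/(2·0.6²)) = 0.664904·exp(-1.38889) = 0.165795
  L_C = (1/(0.3·√(2π)))·exp(−(5.8−6.0)²/(2·0.3²)) = 1.329808·exp(-0.22222) = 1.06483
Weight by the priors:
  w_A·L_A = 0.20 × 2.66396e-05 = 5.32791e-06
  w_B·L_B = 0.50 × 0.165795 = 0.0828976
  w_C·L_C = 0.30 × 1.06483 = 0.319448
Marginal: 5.32791e-06 + 0.0828976 + 0.319448 = 0.402351
P(Type C | the observation) = 0.319448 / 0.402351 ≈ 0.7940

0.7940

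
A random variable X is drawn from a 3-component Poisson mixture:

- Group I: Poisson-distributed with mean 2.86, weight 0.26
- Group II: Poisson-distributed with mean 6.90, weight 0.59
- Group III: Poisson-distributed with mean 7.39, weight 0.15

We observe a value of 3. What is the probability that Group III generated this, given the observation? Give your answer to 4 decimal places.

0.0643

P(component k | x) = P(Z=k)·f_k(x) / marginal(x), where marginal(x) = Σ_j P(Z=j)·f_j(x).
Evaluate each component's likelihood at the observed value:
  f_I = e^(−2.86)·2.86^3/3! = 0.223288
  f_II = e^(−6.90)·6.90^3/3! = 0.0551778
  f_III = e^(−7.39)·7.39^3/3! = 0.0415285
Weight by the priors:
  P(Z=I)·f_I = 0.26 × 0.223288 = 0.0580548
  P(Z=II)·f_II = 0.59 × 0.0551778 = 0.0325549
  P(Z=III)·f_III = 0.15 × 0.0415285 = 0.00622927
Evidence: 0.0580548 + 0.0325549 + 0.00622927 = 0.0968389
Responsibility of Group III: 0.00622927 / 0.0968389 ≈ 0.0643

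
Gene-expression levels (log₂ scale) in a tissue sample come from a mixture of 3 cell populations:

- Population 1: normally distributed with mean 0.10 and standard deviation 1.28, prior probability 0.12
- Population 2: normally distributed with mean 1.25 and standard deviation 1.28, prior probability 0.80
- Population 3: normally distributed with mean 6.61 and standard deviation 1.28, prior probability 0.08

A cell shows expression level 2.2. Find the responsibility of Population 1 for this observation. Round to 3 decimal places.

The responsibility of component k is π_k f_k(x) divided by Σ_j π_j f_j(x).
Component likelihoods at x = 2.2:
  p_1 = (1/(1.28·√(2π)))·exp(−(2.2−0.10)²/(2·1.28²)) = 0.311674·exp(-1.34583) = 0.0811364
  p_2 = (1/(1.28·√(2π)))·exp(−(2.2−1.25)²/(2·1.28²)) = 0.311674·exp(-0.27542) = 0.236639
  p_3 = (1/(1.28·√(2π)))·exp(−(2.2−6.61)²/(2·1.28²)) = 0.311674·exp(-5.93509) = 0.000824373
Weight by the priors:
  π_1·p_1 = 0.12 × 0.0811364 = 0.00973637
  π_2·p_2 = 0.80 × 0.236639 = 0.189311
  π_3·p_3 = 0.08 × 0.000824373 = 6.59498e-05
Sum: 0.00973637 + 0.189311 + 6.59498e-05 = 0.199113
Responsibility of Population 1: 0.00973637 / 0.199113 ≈ 0.049

0.049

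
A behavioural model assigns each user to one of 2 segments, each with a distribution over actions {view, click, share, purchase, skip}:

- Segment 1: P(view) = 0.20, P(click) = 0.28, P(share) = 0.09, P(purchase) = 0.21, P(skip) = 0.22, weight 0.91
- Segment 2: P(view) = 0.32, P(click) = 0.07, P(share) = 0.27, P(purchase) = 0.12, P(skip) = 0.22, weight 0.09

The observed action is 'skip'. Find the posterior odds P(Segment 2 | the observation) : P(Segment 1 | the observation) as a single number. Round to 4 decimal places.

0.0989

Posterior odds = (P(Z=i) f_i(x)) / (P(Z=j) f_j(x)); the normalising sum cancels.
Component likelihoods at x = 'skip':
  L_1 = 0.22
  L_2 = 0.22
Posterior odds = (P(Z=2)·L_2) / (P(Z=1)·L_1) = (0.09·0.22) / (0.91·0.22) = 0.0198 / 0.2002 ≈ 0.0989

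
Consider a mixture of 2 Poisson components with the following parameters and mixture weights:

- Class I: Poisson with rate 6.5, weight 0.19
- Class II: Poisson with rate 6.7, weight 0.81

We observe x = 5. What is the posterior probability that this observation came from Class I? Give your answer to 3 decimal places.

P(component k | x) = w_k·f_k(x) / marginal(x), where marginal(x) = Σ_j w_j·f_j(x).
Component likelihoods at x = 5:
  p_I = e^(−6.5)·6.5^5/5! = 0.145369
  p_II = e^(−6.7)·6.7^5/5! = 0.13849
Multiply by the mixture weights:
  w_I·p_I = 0.19 × 0.145369 = 0.0276201
  w_II·p_II = 0.81 × 0.13849 = 0.112177
Marginal: 0.0276201 + 0.112177 = 0.139797
P(Class I | 5) = 0.0276201 / 0.139797 ≈ 0.198

0.198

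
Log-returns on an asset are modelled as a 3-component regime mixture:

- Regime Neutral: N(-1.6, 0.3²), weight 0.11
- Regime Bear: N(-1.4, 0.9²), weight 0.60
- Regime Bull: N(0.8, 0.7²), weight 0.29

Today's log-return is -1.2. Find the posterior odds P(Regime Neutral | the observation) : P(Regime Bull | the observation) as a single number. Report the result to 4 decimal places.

Since P(k|x) ∝ P(Z=k) f_k(x), the posterior odds are P(Z=i) f_i(x) / (P(Z=j) f_j(x)).
Normal densities:
  f_Neutral = (1/(0.3·√(2π)))·exp(−(-1.2−-1.6)²/(2·0.3²)) = 1.329808·exp(-0.88889) = 0.5467
  f_Bear = (1/(0.9·√(2π)))·exp(−(-1.2−-1.4)²/(2·0.9²)) = 0.443269·exp(-0.02469) = 0.432458
  f_Bull = (1/(0.7·√(2π)))·exp(−(-1.2−0.8)²/(2·0.7²)) = 0.569918·exp(-4.08163) = 0.00962014
0.060137 / 0.00278984 ≈ 21.5557

21.5557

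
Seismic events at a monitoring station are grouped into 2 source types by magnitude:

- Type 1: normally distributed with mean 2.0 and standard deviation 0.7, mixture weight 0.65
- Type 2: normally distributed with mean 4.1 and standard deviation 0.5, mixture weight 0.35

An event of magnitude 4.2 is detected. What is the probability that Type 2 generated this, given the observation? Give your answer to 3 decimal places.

0.990

By Bayes' theorem, P(k | x) = π_k f_k(x) / Σ_j π_j f_j(x).
Normal densities:
  L_1 = (1/(0.7·√(2π)))·exp(−(4.2−2.0)²/(2·0.7²)) = 0.569918·exp(-4.93878) = 0.00408253
  L_2 = (1/(0.5·√(2π)))·exp(−(4.2−4.1)²/(2·0.5²)) = 0.797885·exp(-0.02000) = 0.782085
Prior × likelihood for each component:
  π_1·L_1 = 0.65 × 0.00408253 = 0.00265364
  π_2·L_2 = 0.35 × 0.782085 = 0.27373
Marginal: 0.00265364 + 0.27373 = 0.276384
P(Type 2 | 4.2) ≈ 0.990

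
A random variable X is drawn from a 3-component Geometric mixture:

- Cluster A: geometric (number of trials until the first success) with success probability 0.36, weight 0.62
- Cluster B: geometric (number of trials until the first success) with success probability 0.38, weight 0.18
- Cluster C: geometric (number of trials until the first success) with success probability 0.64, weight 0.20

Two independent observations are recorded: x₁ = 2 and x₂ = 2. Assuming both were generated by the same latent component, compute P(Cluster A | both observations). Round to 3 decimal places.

P(component k | x) = P(Z=k)·f_k(x) / marginal(x), where marginal(x) = Σ_j P(Z=j)·f_j(x).
Since both observations come from the same component, the likelihood for component k is f_k(x₁)·f_k(x₂).
  p_A = [0.36·(1−0.36)^1 = 0.36·0.64 = 0.2304] × [0.2304] = 0.0530842
  p_B = [0.38·(1−0.38)^1 = 0.38·0.62 = 0.2356] × [0.2356] = 0.0555074
  p_C = [0.64·(1−0.64)^1 = 0.64·0.36 = 0.2304] × [0.2304] = 0.0530842
Prior × likelihood for each component:
  P(Z=A)·p_A = 0.62 × 0.0530842 = 0.0329122
  P(Z=B)·p_B = 0.18 × 0.0555074 = 0.00999132
  P(Z=C)·p_C = 0.20 × 0.0530842 = 0.0106168
Sum: 0.0329122 + 0.00999132 + 0.0106168 = 0.0535203
P(Cluster A | x) ≈ 0.615

0.615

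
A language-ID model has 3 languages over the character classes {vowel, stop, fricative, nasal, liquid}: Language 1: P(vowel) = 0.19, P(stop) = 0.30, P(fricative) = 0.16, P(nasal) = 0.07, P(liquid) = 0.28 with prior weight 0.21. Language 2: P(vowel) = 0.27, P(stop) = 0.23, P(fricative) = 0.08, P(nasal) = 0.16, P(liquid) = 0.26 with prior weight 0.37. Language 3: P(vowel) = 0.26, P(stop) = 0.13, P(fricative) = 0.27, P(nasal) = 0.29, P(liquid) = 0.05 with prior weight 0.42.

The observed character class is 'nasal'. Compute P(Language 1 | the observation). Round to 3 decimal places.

0.075

P(component k | x) = π_k·f_k(x) / marginal(x), where marginal(x) = Σ_j π_j·f_j(x).
Categorical probabilities:
  L_1 = P(nasal | comp) = 0.07
  L_2 = P(nasal | comp) = 0.16
  L_3 = P(nasal | comp) = 0.29
Weight by the priors:
  π_1·L_1 = 0.21 × 0.07 = 0.0147
  π_2·L_2 = 0.37 × 0.16 = 0.0592
  π_3·L_3 = 0.42 × 0.29 = 0.1218
Marginal: 0.0147 + 0.0592 + 0.1218 = 0.1957
Responsibility of Language 1: 0.0147 / 0.1957 ≈ 0.075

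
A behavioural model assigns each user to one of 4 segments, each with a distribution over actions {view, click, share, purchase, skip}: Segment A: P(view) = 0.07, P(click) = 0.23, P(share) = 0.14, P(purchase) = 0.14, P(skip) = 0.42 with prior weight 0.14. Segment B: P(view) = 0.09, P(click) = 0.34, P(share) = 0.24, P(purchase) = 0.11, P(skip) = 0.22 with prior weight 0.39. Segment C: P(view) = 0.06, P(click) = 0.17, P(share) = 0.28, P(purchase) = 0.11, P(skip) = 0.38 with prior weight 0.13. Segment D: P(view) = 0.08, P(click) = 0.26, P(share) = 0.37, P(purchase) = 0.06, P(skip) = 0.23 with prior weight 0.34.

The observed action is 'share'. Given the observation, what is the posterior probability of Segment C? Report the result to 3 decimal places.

0.132

Posterior ∝ prior × likelihood, so P(k | x) ∝ w_k f_k(x); normalise over all components.
Categorical probabilities:
  L_A = P(share | comp) = 0.14
  L_B = P(share | comp) = 0.24
  L_C = P(share | comp) = 0.28
  L_D = P(share | comp) = 0.37
Multiply by the mixture weights:
  w_A·L_A = 0.14 × 0.14 = 0.0196
  w_B·L_B = 0.39 × 0.24 = 0.0936
  w_C·L_C = 0.13 × 0.28 = 0.0364
  w_D·L_D = 0.34 × 0.37 = 0.1258
Normaliser: 0.0196 + 0.0936 + 0.0364 + 0.1258 = 0.2754
P(Segment C | data) = 0.0364 / 0.2754 ≈ 0.132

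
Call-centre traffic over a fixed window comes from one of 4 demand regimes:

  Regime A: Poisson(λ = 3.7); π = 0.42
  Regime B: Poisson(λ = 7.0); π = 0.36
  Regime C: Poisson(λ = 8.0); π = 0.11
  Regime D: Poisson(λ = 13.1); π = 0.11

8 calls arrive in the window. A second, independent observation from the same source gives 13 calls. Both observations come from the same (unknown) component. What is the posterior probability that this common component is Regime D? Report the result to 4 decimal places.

0.3217

P(component k | x) = π_k·f_k(x) / marginal(x), where marginal(x) = Σ_j π_j·f_j(x).
Since both observations come from the same component, the likelihood for component k is f_k(x₁)·f_k(x₂).
  f_A = [0.0215379] × [9.67058e-05] = 2.08284e-06
  f_B = [0.130377] × [0.0141884] = 0.00184984
  f_C = [0.139587] × [0.0296165] = 0.00413406
  f_D = [0.0439939] × [0.109898] = 0.00483483
Unnormalised posteriors:
  π_A·f_A = 0.42 × 2.08284e-06 = 8.74793e-07
  π_B·f_B = 0.36 × 0.00184984 = 0.000665944
  π_C·f_C = 0.11 × 0.00413406 = 0.000454747
  π_D·f_D = 0.11 × 0.00483483 = 0.000531831
Marginal: 8.74793e-07 + 0.000665944 + 0.000454747 + 0.000531831 = 0.0016534
So the posterior for Regime D is 0.000531831 / 0.0016534 ≈ 0.3217.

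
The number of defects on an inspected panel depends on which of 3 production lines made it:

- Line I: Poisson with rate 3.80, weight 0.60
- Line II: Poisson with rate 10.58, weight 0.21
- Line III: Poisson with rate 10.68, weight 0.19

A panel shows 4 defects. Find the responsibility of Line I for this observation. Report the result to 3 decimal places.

0.958

Posterior ∝ prior × likelihood, so P(k | x) ∝ π_k f_k(x); normalise over all components.
Poisson probabilities:
  f_I = e^(−3.80)·3.80^4/4! = 0.194359
  f_II = e^(−10.58)·10.58^4/4! = 0.0132708
  f_III = e^(−10.68)·10.68^4/4! = 0.0124683
Multiply by the mixture weights:
  π_I·f_I = 0.60 × 0.194359 = 0.116615
  π_II·f_II = 0.21 × 0.0132708 = 0.00278686
  π_III·f_III = 0.19 × 0.0124683 = 0.00236898
Normaliser: 0.116615 + 0.00278686 + 0.00236898 = 0.121771
P(Line I | the observation) = 0.116615 / 0.121771 ≈ 0.958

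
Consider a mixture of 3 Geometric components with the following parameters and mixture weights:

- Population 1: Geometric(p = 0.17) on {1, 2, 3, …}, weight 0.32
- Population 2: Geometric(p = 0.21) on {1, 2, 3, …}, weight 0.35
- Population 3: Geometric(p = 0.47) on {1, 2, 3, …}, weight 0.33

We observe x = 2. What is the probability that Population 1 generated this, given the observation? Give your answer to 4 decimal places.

Posterior ∝ prior × likelihood, so P(k | x) ∝ P(Z=k) f_k(x); normalise over all components.
Component likelihoods at x = 2:
  f_1 = 0.1411
  f_2 = 0.1659
  f_3 = 0.2491
Multiply by the mixture weights:
  P(Z=1)·f_1 = 0.32 × 0.1411 = 0.045152
  P(Z=2)·f_2 = 0.35 × 0.1659 = 0.058065
  P(Z=3)·f_3 = 0.33 × 0.2491 = 0.082203
Normaliser: 0.045152 + 0.058065 + 0.082203 = 0.18542
So the posterior for Population 1 is 0.045152 / 0.18542 ≈ 0.2435.

0.2435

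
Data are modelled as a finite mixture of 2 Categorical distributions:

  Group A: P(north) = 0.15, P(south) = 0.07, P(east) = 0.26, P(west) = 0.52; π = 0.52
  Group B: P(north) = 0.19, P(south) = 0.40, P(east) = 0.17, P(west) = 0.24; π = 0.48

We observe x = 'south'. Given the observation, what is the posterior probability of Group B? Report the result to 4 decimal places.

By Bayes' theorem, P(k | x) = P(Z=k) f_k(x) / Σ_j P(Z=j) f_j(x).
Component likelihoods at x = 'south':
  L_A = 0.07
  L_B = 0.4
Prior × likelihood for each component:
  P(Z=A)·L_A = 0.52 × 0.07 = 0.0364
  P(Z=B)·L_B = 0.48 × 0.4 = 0.192
Normaliser: 0.0364 + 0.192 = 0.2284
So the posterior for Group B is 0.192 / 0.2284 ≈ 0.8406.

0.8406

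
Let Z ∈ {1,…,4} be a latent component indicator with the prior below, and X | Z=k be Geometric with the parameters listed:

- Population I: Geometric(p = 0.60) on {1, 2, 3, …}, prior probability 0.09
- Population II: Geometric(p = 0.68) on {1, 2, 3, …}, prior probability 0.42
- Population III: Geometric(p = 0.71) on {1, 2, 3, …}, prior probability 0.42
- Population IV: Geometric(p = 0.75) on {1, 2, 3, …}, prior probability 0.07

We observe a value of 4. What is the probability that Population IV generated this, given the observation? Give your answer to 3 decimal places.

Apply Bayes' rule: the posterior for each component is proportional to its prior times its likelihood at x.
Geometric probabilities:
  L_I = 0.0384
  L_II = 0.0222822
  L_III = 0.0173162
  L_IV = 0.0117188
Prior × likelihood for each component:
  π_I·L_I = 0.09 × 0.0384 = 0.003456
  π_II·L_II = 0.42 × 0.0222822 = 0.00935854
  π_III·L_III = 0.42 × 0.0173162 = 0.0072728
  π_IV·L_IV = 0.07 × 0.0117188 = 0.000820313
Denominator: 0.003456 + 0.00935854 + 0.0072728 + 0.000820313 = 0.0209077
Responsibility of Population IV: 0.000820313 / 0.0209077 ≈ 0.039

0.039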